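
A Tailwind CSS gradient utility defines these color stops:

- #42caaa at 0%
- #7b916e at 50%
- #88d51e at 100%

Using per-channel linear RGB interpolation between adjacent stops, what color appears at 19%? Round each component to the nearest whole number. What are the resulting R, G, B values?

(88, 180, 147)

19% lies between the 0% and 50% stops, so the local fraction is t = (19 − 0)/(50 − 0) = 19/50 ≈ 0.38.
#42caaa → (66, 202, 170); #7b916e → (123, 145, 110).
R = 66 + 0.38 × (123 − 66) = 87.66 → 88
G = 202 + 0.38 × (145 − 202) = 180.34 → 180
B = 170 + 0.38 × (110 − 170) = 147.2 → 147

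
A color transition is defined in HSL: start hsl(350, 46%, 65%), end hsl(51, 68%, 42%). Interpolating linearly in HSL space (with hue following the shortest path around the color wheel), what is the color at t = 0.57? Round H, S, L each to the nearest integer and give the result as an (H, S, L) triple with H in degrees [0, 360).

Hue: 51 − 350 = -299°, but |-299| > 180 so the shorter arc goes the other way: Δh = -299 + 360 = 61°.
H = 350 + 0.57 × (61) = 384.77 → 385 → 385 mod 360 = 25°
S = 46 + 0.57 × (68 − 46) = 58.54 → 59%
L = 65 + 0.57 × (42 − 65) = 51.89 → 52%

(25, 59, 52)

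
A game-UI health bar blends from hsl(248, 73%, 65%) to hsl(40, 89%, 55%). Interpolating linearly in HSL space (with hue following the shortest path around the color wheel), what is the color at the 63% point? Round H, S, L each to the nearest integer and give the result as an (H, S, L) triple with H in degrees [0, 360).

Hue: 40 − 248 = -208°, but |-208| > 180 so the shorter arc goes the other way: Δh = -208 + 360 = 152°.
H = 248 + 0.63 × (152) = 343.76 → 344°
S = 73 + 0.63 × (89 − 73) = 83.08 → 83%
L = 65 + 0.63 × (55 − 65) = 58.7 → 59%

(344, 83, 59)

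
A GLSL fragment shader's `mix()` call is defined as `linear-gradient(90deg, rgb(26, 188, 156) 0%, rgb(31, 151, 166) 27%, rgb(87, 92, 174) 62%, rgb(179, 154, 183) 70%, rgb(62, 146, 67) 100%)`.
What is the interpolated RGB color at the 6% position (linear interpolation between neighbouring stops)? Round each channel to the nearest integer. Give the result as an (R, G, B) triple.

(27, 180, 158)

6% lies between the 0% and 27% stops, so the local fraction is t = (6 − 0)/(27 − 0) = 6/27 ≈ 0.2222.
R = 26 + 0.2222 × (31 − 26) = 27.111 → 27
G = 188 + 0.2222 × (151 − 188) = 179.779 → 180
B = 156 + 0.2222 × (166 − 156) = 158.222 → 158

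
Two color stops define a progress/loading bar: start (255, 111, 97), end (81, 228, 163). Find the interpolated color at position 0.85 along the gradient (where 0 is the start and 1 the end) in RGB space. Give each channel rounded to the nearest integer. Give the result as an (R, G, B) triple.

R = 255 + 0.85 × (81 − 255) = 255 + 0.85 × -174 = 107.1 → 107
G = 111 + 0.85 × (228 − 111) = 111 + 0.85 × 117 = 210.45 → 210
B = 97 + 0.85 × (163 − 97) = 97 + 0.85 × 66 = 153.1 → 153

(107, 210, 153)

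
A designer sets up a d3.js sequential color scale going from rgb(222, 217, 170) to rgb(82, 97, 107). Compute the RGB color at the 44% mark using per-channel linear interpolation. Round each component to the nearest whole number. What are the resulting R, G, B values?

(160, 164, 142)

44% corresponds to t = 0.44.
R = 222 + 0.44 × (82 − 222) = 222 + 0.44 × -140 = 160.4 → 160
G = 217 + 0.44 × (97 − 217) = 217 + 0.44 × -120 = 164.2 → 164
B = 170 + 0.44 × (107 − 170) = 170 + 0.44 × -63 = 142.28 → 142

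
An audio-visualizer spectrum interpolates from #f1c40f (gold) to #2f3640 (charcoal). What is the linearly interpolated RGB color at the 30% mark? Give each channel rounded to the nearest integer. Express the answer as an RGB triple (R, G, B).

(183, 153, 30)

#f1c40f → (241, 196, 15); #2f3640 → (47, 54, 64).
30% corresponds to t = 0.3.
R = 241 + 0.3 × (47 − 241) = 241 + 0.3 × -194 = 182.8 → 183
G = 196 + 0.3 × (54 − 196) = 196 + 0.3 × -142 = 153.4 → 153
B = 15 + 0.3 × (64 − 15) = 15 + 0.3 × 49 = 29.7 → 30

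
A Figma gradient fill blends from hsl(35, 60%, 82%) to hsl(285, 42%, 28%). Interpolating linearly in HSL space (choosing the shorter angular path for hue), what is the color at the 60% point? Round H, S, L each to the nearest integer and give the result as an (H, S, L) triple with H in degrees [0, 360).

Hue: 285 − 35 = 250°, but |250| > 180 so the shorter arc goes the other way: Δh = 250 − 360 = -110°.
H = 35 + 0.6 × (-110) = -31 → -31 → -31 mod 360 = 329°
S = 60 + 0.6 × (42 − 60) = 49.2 → 49%
L = 82 + 0.6 × (28 − 82) = 49.6 → 50%

(329, 49, 50)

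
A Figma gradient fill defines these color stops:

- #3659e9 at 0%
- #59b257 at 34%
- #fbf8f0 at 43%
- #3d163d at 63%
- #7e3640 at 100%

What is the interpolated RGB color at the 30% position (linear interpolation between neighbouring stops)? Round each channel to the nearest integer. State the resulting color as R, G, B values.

(85, 168, 104)

30% lies between the 0% and 34% stops, so the local fraction is t = (30 − 0)/(34 − 0) = 30/34 ≈ 0.8824.
#3659e9 → (54, 89, 233); #59b257 → (89, 178, 87).
R = 54 + 0.8824 × (89 − 54) = 84.884 → 85
G = 89 + 0.8824 × (178 − 89) = 167.534 → 168
B = 233 + 0.8824 × (87 − 233) = 104.17 → 104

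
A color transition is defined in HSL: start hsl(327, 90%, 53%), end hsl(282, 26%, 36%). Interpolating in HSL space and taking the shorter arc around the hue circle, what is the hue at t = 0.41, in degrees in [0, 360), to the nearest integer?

Hue arc: Δh = 282 − 327 = -45° (|Δh| ≤ 180, already the shorter path).
H = 327 + 0.41 × (-45) = 308.55 → 309°

309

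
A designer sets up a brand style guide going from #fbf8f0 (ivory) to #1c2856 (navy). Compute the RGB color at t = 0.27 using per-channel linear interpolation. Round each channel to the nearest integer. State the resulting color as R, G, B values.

(191, 192, 198)

#fbf8f0 → (251, 248, 240); #1c2856 → (28, 40, 86).
R = 251 + 0.27 × (28 − 251) = 251 + 0.27 × -223 = 190.79 → 191
G = 248 + 0.27 × (40 − 248) = 248 + 0.27 × -208 = 191.84 → 192
B = 240 + 0.27 × (86 − 240) = 240 + 0.27 × -154 = 198.42 → 198
So the blended color is (191, 192, 198), about #bfc0c6.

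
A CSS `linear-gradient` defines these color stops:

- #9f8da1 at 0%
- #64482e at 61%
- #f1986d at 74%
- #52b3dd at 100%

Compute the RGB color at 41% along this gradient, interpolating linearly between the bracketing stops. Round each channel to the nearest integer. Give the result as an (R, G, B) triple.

(119, 95, 84)

41% lies between the 0% and 61% stops, so the local fraction is t = (41 − 0)/(61 − 0) = 41/61 ≈ 0.6721.
#9f8da1 → (159, 141, 161); #64482e → (100, 72, 46).
R = 159 + 0.6721 × (100 − 159) = 119.346 → 119
G = 141 + 0.6721 × (72 − 141) = 94.625 → 95
B = 161 + 0.6721 × (46 − 161) = 83.709 → 84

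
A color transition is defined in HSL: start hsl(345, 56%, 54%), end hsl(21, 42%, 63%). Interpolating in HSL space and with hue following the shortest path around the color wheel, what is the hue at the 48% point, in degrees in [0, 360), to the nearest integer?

2

Hue: 21 − 345 = -324°, but |-324| > 180 so the shorter arc goes the other way: Δh = -324 + 360 = 36°.
H = 345 + 0.48 × (36) = 362.28 → 362 → 362 mod 360 = 2°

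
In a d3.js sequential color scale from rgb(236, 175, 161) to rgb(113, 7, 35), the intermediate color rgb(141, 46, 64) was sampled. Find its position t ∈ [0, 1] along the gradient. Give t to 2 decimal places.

0.77

Invert the lerp on the G channel (largest span, 168): t = (46 − 175) / (7 − 175) = -129/-168 = 0.76786.
Check on R: (141 − 236)/(113 − 236) = 0.7724 ✓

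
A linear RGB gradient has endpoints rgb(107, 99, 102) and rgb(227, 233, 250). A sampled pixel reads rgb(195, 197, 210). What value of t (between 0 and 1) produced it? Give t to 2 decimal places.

0.73

Invert the lerp on the B channel (largest span, 148): t = (210 − 102) / (250 − 102) = 108/148 = 0.72973.
Check on R: (195 − 107)/(227 − 107) = 0.7333 ✓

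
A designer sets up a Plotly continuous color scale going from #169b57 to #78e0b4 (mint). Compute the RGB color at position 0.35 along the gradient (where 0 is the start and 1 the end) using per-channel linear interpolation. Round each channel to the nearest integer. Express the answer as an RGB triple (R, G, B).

(56, 179, 120)

#169b57 → (22, 155, 87); #78e0b4 → (120, 224, 180).
R = 22 + 0.35 × (120 − 22) = 22 + 0.35 × 98 = 56.3 → 56
G = 155 + 0.35 × (224 − 155) = 155 + 0.35 × 69 = 179.15 → 179
B = 87 + 0.35 × (180 − 87) = 87 + 0.35 × 93 = 119.55 → 120
So the blended color is (56, 179, 120), about #38b378.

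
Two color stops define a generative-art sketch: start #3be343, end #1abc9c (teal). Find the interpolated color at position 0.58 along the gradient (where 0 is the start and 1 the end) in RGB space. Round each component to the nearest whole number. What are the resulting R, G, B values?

(40, 204, 119)

#3be343 → (59, 227, 67); #1abc9c → (26, 188, 156).
R = 59 + 0.58 × (26 − 59) = 59 + 0.58 × -33 = 39.86 → 40
G = 227 + 0.58 × (188 − 227) = 227 + 0.58 × -39 = 204.38 → 204
B = 67 + 0.58 × (156 − 67) = 67 + 0.58 × 89 = 118.62 → 119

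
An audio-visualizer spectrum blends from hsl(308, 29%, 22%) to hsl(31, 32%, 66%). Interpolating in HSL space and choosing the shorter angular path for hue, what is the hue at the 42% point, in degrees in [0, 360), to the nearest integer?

Hue: 31 − 308 = -277°, but |-277| > 180 so the shorter arc goes the other way: Δh = -277 + 360 = 83°.
H = 308 + 0.42 × (83) = 342.86 → 343°

343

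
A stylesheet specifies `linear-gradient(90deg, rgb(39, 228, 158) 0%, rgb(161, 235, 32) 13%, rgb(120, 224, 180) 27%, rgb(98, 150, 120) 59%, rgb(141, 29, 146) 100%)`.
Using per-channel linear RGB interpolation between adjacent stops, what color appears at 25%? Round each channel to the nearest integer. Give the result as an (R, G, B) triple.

25% lies between the 13% and 27% stops, so the local fraction is t = (25 − 13)/(27 − 13) = 12/14 ≈ 0.8571.
R = 161 + 0.8571 × (120 − 161) = 125.859 → 126
G = 235 + 0.8571 × (224 − 235) = 225.572 → 226
B = 32 + 0.8571 × (180 − 32) = 158.851 → 159

(126, 226, 159)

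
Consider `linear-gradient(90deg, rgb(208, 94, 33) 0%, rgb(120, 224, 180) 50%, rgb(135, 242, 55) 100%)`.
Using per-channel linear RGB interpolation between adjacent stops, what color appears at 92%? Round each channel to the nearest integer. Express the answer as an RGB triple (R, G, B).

92% lies between the 50% and 100% stops, so the local fraction is t = (92 − 50)/(100 − 50) = 42/50 ≈ 0.84.
R = 120 + 0.84 × (135 − 120) = 132.6 → 133
G = 224 + 0.84 × (242 − 224) = 239.12 → 239
B = 180 + 0.84 × (55 − 180) = 75 → 75

(133, 239, 75)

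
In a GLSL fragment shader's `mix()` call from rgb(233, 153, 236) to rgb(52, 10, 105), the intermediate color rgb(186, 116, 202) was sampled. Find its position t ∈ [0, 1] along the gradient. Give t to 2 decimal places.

Invert the lerp on the R channel (largest span, 181): t = (186 − 233) / (52 − 233) = -47/-181 = 0.25967.
Check on G: (116 − 153)/(10 − 153) = 0.2587 ✓

0.26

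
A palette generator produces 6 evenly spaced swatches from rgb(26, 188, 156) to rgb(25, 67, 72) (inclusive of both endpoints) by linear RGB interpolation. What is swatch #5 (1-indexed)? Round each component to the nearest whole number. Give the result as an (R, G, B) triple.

(25, 91, 89)

With 6 swatches and endpoints inclusive, swatch 5 sits at t = (5 − 1)/(6 − 1) = 4/5 ≈ 0.8.
R = 26 + 0.8 × (25 − 26) = 25.2 → 25
G = 188 + 0.8 × (67 − 188) = 91.2 → 91
B = 156 + 0.8 × (72 − 156) = 88.8 → 89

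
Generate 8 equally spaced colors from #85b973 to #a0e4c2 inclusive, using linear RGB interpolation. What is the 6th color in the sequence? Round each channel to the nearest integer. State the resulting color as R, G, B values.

(152, 216, 171)

With 8 swatches and endpoints inclusive, swatch 6 sits at t = (6 − 1)/(8 − 1) = 5/7 ≈ 0.7143.
#85b973 → (133, 185, 115); #a0e4c2 → (160, 228, 194).
R = 133 + 0.7143 × (160 − 133) = 152.286 → 152
G = 185 + 0.7143 × (228 − 185) = 215.715 → 216
B = 115 + 0.7143 × (194 − 115) = 171.43 → 171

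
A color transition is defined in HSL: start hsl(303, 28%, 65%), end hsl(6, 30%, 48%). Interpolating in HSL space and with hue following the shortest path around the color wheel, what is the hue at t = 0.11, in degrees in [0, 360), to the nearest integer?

Hue: 6 − 303 = -297°, but |-297| > 180 so the shorter arc goes the other way: Δh = -297 + 360 = 63°.
H = 303 + 0.11 × (63) = 309.93 → 310°

310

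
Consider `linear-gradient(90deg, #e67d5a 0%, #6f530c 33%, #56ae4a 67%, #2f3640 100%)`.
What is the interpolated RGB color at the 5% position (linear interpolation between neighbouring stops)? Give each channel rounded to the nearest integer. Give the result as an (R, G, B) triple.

(212, 119, 78)

5% lies between the 0% and 33% stops, so the local fraction is t = (5 − 0)/(33 − 0) = 5/33 ≈ 0.1515.
#e67d5a → (230, 125, 90); #6f530c → (111, 83, 12).
R = 230 + 0.1515 × (111 − 230) = 211.971 → 212
G = 125 + 0.1515 × (83 − 125) = 118.637 → 119
B = 90 + 0.1515 × (12 − 90) = 78.183 → 78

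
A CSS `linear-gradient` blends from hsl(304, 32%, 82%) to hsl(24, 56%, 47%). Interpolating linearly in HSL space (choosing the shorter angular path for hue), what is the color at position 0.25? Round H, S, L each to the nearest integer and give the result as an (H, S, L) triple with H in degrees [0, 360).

(324, 38, 73)

Hue: 24 − 304 = -280°, but |-280| > 180 so the shorter arc goes the other way: Δh = -280 + 360 = 80°.
H = 304 + 0.25 × (80) = 324 → 324°
S = 32 + 0.25 × (56 − 32) = 38 → 38%
L = 82 + 0.25 × (47 − 82) = 73.25 → 73%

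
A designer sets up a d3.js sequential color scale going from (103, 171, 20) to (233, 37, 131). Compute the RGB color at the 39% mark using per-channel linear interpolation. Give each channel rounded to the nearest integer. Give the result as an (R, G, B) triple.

(154, 119, 63)

39% corresponds to t = 0.39.
R = 103 + 0.39 × (233 − 103) = 103 + 0.39 × 130 = 153.7 → 154
G = 171 + 0.39 × (37 − 171) = 171 + 0.39 × -134 = 118.74 → 119
B = 20 + 0.39 × (131 − 20) = 20 + 0.39 × 111 = 63.29 → 63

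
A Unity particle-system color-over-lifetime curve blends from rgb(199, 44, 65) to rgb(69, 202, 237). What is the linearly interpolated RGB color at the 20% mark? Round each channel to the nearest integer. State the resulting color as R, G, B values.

(173, 76, 99)

20% corresponds to t = 0.2.
R = 199 + 0.2 × (69 − 199) = 199 + 0.2 × -130 = 173 → 173
G = 44 + 0.2 × (202 − 44) = 44 + 0.2 × 158 = 75.6 → 76
B = 65 + 0.2 × (237 − 65) = 65 + 0.2 × 172 = 99.4 → 99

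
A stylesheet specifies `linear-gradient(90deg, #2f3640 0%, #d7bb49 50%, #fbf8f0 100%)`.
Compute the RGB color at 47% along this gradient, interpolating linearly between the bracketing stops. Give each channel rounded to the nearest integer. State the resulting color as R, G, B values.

(205, 179, 72)

47% lies between the 0% and 50% stops, so the local fraction is t = (47 − 0)/(50 − 0) = 47/50 ≈ 0.94.
#2f3640 → (47, 54, 64); #d7bb49 → (215, 187, 73).
R = 47 + 0.94 × (215 − 47) = 204.92 → 205
G = 54 + 0.94 × (187 − 54) = 179.02 → 179
B = 64 + 0.94 × (73 − 64) = 72.46 → 72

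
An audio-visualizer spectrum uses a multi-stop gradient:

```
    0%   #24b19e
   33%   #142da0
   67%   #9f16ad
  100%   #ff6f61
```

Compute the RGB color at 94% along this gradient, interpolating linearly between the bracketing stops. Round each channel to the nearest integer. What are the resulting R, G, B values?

(238, 95, 111)

94% lies between the 67% and 100% stops, so the local fraction is t = (94 − 67)/(100 − 67) = 27/33 ≈ 0.8182.
#9f16ad → (159, 22, 173); #ff6f61 → (255, 111, 97).
R = 159 + 0.8182 × (255 − 159) = 237.547 → 238
G = 22 + 0.8182 × (111 − 22) = 94.82 → 95
B = 173 + 0.8182 × (97 − 173) = 110.817 → 111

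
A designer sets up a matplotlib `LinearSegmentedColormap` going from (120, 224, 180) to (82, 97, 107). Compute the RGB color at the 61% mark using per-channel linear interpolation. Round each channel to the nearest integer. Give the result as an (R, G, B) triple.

(97, 147, 135)

61% corresponds to t = 0.61.
R = 120 + 0.61 × (82 − 120) = 120 + 0.61 × -38 = 96.82 → 97
G = 224 + 0.61 × (97 − 224) = 224 + 0.61 × -127 = 146.53 → 147
B = 180 + 0.61 × (107 − 180) = 180 + 0.61 × -73 = 135.47 → 135
So the blended color is (97, 147, 135), about #619387.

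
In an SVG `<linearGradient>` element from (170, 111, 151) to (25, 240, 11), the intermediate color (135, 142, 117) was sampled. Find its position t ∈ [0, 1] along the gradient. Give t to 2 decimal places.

0.24

Invert the lerp on the R channel (largest span, 145): t = (135 − 170) / (25 − 170) = -35/-145 = 0.24138.
Check on G: (142 − 111)/(240 − 111) = 0.2403 ✓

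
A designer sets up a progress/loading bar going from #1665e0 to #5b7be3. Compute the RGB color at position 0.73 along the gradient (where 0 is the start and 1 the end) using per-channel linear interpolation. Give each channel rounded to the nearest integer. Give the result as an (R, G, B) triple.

#1665e0 → (22, 101, 224); #5b7be3 → (91, 123, 227).
R = 22 + 0.73 × (91 − 22) = 22 + 0.73 × 69 = 72.37 → 72
G = 101 + 0.73 × (123 − 101) = 101 + 0.73 × 22 = 117.06 → 117
B = 224 + 0.73 × (227 − 224) = 224 + 0.73 × 3 = 226.19 → 226

(72, 117, 226)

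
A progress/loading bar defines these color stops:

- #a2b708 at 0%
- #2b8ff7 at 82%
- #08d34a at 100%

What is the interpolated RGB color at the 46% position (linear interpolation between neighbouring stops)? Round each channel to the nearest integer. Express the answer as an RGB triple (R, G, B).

(95, 161, 142)

46% lies between the 0% and 82% stops, so the local fraction is t = (46 − 0)/(82 − 0) = 46/82 ≈ 0.561.
#a2b708 → (162, 183, 8); #2b8ff7 → (43, 143, 247).
R = 162 + 0.561 × (43 − 162) = 95.241 → 95
G = 183 + 0.561 × (143 − 183) = 160.56 → 161
B = 8 + 0.561 × (247 − 8) = 142.079 → 142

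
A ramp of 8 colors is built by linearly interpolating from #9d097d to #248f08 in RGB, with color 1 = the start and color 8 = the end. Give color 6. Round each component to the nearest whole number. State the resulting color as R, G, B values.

(71, 105, 41)

With 8 swatches and endpoints inclusive, swatch 6 sits at t = (6 − 1)/(8 − 1) = 5/7 ≈ 0.7143.
#9d097d → (157, 9, 125); #248f08 → (36, 143, 8).
R = 157 + 0.7143 × (36 − 157) = 70.57 → 71
G = 9 + 0.7143 × (143 − 9) = 104.716 → 105
B = 125 + 0.7143 × (8 − 125) = 41.427 → 41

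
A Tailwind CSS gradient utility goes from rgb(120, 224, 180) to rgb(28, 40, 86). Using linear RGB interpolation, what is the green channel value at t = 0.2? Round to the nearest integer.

G = 224 + 0.2 × (40 − 224) = 187.2 → 187

187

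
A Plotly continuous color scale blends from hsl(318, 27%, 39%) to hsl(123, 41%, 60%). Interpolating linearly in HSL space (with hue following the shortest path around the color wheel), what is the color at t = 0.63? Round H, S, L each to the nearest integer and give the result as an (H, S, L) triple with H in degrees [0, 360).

Hue: 123 − 318 = -195°, but |-195| > 180 so the shorter arc goes the other way: Δh = -195 + 360 = 165°.
H = 318 + 0.63 × (165) = 421.95 → 422 → 422 mod 360 = 62°
S = 27 + 0.63 × (41 − 27) = 35.82 → 36%
L = 39 + 0.63 × (60 − 39) = 52.23 → 52%

(62, 36, 52)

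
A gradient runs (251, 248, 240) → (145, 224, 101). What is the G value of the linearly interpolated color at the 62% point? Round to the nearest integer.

G = 248 + 0.62 × (224 − 248) = 233.12 → 233

233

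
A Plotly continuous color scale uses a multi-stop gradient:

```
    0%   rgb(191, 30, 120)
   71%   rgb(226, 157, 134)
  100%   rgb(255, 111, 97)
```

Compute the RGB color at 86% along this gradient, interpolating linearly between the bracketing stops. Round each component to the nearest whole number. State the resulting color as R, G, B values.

(241, 133, 115)

86% lies between the 71% and 100% stops, so the local fraction is t = (86 − 71)/(100 − 71) = 15/29 ≈ 0.5172.
R = 226 + 0.5172 × (255 − 226) = 240.999 → 241
G = 157 + 0.5172 × (111 − 157) = 133.209 → 133
B = 134 + 0.5172 × (97 − 134) = 114.864 → 115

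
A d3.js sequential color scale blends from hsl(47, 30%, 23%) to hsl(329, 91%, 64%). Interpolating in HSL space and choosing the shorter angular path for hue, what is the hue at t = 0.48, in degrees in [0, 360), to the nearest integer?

Hue: 329 − 47 = 282°, but |282| > 180 so the shorter arc goes the other way: Δh = 282 − 360 = -78°.
H = 47 + 0.48 × (-78) = 9.56 → 10°

10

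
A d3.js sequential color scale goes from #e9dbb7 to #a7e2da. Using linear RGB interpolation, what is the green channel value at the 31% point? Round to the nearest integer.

221

G₁ = 219 (from #e9dbb7), G₂ = 226 (from #a7e2da).
G = 219 + 0.31 × (226 − 219) = 221.17 → 221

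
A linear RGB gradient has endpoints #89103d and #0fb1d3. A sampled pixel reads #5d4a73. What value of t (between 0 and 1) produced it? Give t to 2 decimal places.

Invert the lerp on the G channel (largest span, 161): t = (74 − 16) / (177 − 16) = 58/161 = 0.36025.
Check on R: (93 − 137)/(15 − 137) = 0.3607 ✓

0.36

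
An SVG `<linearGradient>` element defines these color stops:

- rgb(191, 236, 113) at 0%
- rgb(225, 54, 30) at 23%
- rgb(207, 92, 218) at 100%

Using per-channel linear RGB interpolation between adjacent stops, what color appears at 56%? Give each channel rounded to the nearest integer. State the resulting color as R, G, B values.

(217, 70, 111)

56% lies between the 23% and 100% stops, so the local fraction is t = (56 − 23)/(100 − 23) = 33/77 ≈ 0.4286.
R = 225 + 0.4286 × (207 − 225) = 217.285 → 217
G = 54 + 0.4286 × (92 − 54) = 70.287 → 70
B = 30 + 0.4286 × (218 − 30) = 110.577 → 111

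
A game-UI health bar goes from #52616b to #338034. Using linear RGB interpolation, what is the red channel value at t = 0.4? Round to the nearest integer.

70

R₁ = 82 (from #52616b), R₂ = 51 (from #338034).
R = 82 + 0.4 × (51 − 82) = 69.6 → 70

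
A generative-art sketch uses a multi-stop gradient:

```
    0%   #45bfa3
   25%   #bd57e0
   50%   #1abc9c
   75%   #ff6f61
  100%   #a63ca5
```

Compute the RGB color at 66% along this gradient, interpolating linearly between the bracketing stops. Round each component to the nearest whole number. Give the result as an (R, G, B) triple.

(173, 139, 118)

66% lies between the 50% and 75% stops, so the local fraction is t = (66 − 50)/(75 − 50) = 16/25 ≈ 0.64.
#1abc9c → (26, 188, 156); #ff6f61 → (255, 111, 97).
R = 26 + 0.64 × (255 − 26) = 172.56 → 173
G = 188 + 0.64 × (111 − 188) = 138.72 → 139
B = 156 + 0.64 × (97 − 156) = 118.24 → 118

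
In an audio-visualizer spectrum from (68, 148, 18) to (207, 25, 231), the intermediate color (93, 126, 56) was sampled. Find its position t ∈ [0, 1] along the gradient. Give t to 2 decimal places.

Invert the lerp on the B channel (largest span, 213): t = (56 − 18) / (231 − 18) = 38/213 = 0.1784.
Check on R: (93 − 68)/(207 − 68) = 0.1799 ✓

0.18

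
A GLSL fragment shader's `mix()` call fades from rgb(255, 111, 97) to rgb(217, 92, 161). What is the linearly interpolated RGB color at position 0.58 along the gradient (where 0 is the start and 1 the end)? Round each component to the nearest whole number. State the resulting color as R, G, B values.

R = 255 + 0.58 × (217 − 255) = 255 + 0.58 × -38 = 232.96 → 233
G = 111 + 0.58 × (92 − 111) = 111 + 0.58 × -19 = 99.98 → 100
B = 97 + 0.58 × (161 − 97) = 97 + 0.58 × 64 = 134.12 → 134

(233, 100, 134)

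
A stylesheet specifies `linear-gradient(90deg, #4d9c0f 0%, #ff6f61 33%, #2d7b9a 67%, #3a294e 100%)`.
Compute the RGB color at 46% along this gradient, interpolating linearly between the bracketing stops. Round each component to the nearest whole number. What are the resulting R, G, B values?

(175, 116, 119)

46% lies between the 33% and 67% stops, so the local fraction is t = (46 − 33)/(67 − 33) = 13/34 ≈ 0.3824.
#ff6f61 → (255, 111, 97); #2d7b9a → (45, 123, 154).
R = 255 + 0.3824 × (45 − 255) = 174.696 → 175
G = 111 + 0.3824 × (123 − 111) = 115.589 → 116
B = 97 + 0.3824 × (154 − 97) = 118.797 → 119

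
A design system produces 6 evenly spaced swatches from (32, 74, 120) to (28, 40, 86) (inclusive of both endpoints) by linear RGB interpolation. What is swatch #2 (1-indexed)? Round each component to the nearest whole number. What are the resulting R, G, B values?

(31, 67, 113)

With 6 swatches and endpoints inclusive, swatch 2 sits at t = (2 − 1)/(6 − 1) = 1/5 ≈ 0.2.
R = 32 + 0.2 × (28 − 32) = 31.2 → 31
G = 74 + 0.2 × (40 − 74) = 67.2 → 67
B = 120 + 0.2 × (86 − 120) = 113.2 → 113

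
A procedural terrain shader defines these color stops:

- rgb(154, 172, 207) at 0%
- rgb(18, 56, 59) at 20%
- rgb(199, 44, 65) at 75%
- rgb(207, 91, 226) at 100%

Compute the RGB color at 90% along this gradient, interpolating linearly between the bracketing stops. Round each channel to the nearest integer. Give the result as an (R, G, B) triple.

(204, 72, 162)

90% lies between the 75% and 100% stops, so the local fraction is t = (90 − 75)/(100 − 75) = 15/25 ≈ 0.6.
R = 199 + 0.6 × (207 − 199) = 203.8 → 204
G = 44 + 0.6 × (91 − 44) = 72.2 → 72
B = 65 + 0.6 × (226 − 65) = 161.6 → 162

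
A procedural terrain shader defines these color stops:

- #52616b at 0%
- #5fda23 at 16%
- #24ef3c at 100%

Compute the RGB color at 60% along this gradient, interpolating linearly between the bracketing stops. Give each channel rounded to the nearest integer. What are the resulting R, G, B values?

(64, 229, 48)

60% lies between the 16% and 100% stops, so the local fraction is t = (60 − 16)/(100 − 16) = 44/84 ≈ 0.5238.
#5fda23 → (95, 218, 35); #24ef3c → (36, 239, 60).
R = 95 + 0.5238 × (36 − 95) = 64.096 → 64
G = 218 + 0.5238 × (239 − 218) = 229 → 229
B = 35 + 0.5238 × (60 − 35) = 48.095 → 48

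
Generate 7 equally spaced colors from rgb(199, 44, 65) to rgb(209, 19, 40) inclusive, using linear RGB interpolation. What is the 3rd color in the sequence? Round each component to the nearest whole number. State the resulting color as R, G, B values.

With 7 swatches and endpoints inclusive, swatch 3 sits at t = (3 − 1)/(7 − 1) = 2/6 ≈ 0.3333.
R = 199 + 0.3333 × (209 − 199) = 202.333 → 202
G = 44 + 0.3333 × (19 − 44) = 35.668 → 36
B = 65 + 0.3333 × (40 − 65) = 56.668 → 57

(202, 36, 57)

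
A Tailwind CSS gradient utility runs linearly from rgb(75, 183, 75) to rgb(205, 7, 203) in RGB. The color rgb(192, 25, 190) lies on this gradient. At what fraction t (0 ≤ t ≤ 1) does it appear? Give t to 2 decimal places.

0.90

Invert the lerp on the G channel (largest span, 176): t = (25 − 183) / (7 − 183) = -158/-176 = 0.89773.
Check on R: (192 − 75)/(205 − 75) = 0.9 ✓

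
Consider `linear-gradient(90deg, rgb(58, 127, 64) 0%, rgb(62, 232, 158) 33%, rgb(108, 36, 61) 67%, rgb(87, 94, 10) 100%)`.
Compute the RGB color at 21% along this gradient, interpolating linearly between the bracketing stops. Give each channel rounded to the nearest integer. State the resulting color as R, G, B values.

21% lies between the 0% and 33% stops, so the local fraction is t = (21 − 0)/(33 − 0) = 21/33 ≈ 0.6364.
R = 58 + 0.6364 × (62 − 58) = 60.546 → 61
G = 127 + 0.6364 × (232 − 127) = 193.822 → 194
B = 64 + 0.6364 × (158 − 64) = 123.822 → 124

(61, 194, 124)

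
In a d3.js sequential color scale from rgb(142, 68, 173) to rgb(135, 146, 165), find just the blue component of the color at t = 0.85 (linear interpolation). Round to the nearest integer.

B = 173 + 0.85 × (165 − 173) = 166.2 → 166

166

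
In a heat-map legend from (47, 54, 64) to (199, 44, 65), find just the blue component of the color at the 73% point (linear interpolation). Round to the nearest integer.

B = 64 + 0.73 × (65 − 64) = 64.73 → 65

65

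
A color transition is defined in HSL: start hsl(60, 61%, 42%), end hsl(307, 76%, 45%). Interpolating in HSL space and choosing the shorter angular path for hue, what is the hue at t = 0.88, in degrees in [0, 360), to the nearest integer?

Hue: 307 − 60 = 247°, but |247| > 180 so the shorter arc goes the other way: Δh = 247 − 360 = -113°.
H = 60 + 0.88 × (-113) = -39.44 → -39 → -39 mod 360 = 321°

321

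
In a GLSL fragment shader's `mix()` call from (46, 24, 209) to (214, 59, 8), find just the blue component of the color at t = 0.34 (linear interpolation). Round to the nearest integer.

B = 209 + 0.34 × (8 − 209) = 140.66 → 141

141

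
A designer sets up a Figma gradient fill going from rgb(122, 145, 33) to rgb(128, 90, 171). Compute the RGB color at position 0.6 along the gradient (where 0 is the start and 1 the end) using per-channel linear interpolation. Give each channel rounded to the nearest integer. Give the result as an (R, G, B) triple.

R = 122 + 0.6 × (128 − 122) = 122 + 0.6 × 6 = 125.6 → 126
G = 145 + 0.6 × (90 − 145) = 145 + 0.6 × -55 = 112 → 112
B = 33 + 0.6 × (171 − 33) = 33 + 0.6 × 138 = 115.8 → 116

(126, 112, 116)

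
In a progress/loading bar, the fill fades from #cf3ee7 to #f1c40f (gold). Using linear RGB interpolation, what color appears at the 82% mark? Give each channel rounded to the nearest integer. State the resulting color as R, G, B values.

#cf3ee7 → (207, 62, 231); #f1c40f → (241, 196, 15).
82% corresponds to t = 0.82.
R = 207 + 0.82 × (241 − 207) = 207 + 0.82 × 34 = 234.88 → 235
G = 62 + 0.82 × (196 − 62) = 62 + 0.82 × 134 = 171.88 → 172
B = 231 + 0.82 × (15 − 231) = 231 + 0.82 × -216 = 53.88 → 54

(235, 172, 54)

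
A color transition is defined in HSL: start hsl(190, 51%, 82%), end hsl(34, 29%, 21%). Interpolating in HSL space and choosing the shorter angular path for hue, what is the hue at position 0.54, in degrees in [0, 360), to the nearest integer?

106

Hue arc: Δh = 34 − 190 = -156° (|Δh| ≤ 180, already the shorter path).
H = 190 + 0.54 × (-156) = 105.76 → 106°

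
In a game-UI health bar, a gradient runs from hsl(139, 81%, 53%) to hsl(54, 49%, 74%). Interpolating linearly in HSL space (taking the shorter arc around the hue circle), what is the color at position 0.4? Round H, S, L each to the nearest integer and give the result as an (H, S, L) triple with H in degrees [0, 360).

Hue arc: Δh = 54 − 139 = -85° (|Δh| ≤ 180, already the shorter path).
H = 139 + 0.4 × (-85) = 105 → 105°
S = 81 + 0.4 × (49 − 81) = 68.2 → 68%
L = 53 + 0.4 × (74 − 53) = 61.4 → 61%

(105, 68, 61)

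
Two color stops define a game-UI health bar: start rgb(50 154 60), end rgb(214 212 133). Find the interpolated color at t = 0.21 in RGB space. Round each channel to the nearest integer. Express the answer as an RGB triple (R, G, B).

(84, 166, 75)

R = 50 + 0.21 × (214 − 50) = 50 + 0.21 × 164 = 84.44 → 84
G = 154 + 0.21 × (212 − 154) = 154 + 0.21 × 58 = 166.18 → 166
B = 60 + 0.21 × (133 − 60) = 60 + 0.21 × 73 = 75.33 → 75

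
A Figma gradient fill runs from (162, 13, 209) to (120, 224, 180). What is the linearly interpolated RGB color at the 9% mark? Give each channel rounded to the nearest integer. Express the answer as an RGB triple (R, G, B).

(158, 32, 206)

9% corresponds to t = 0.09.
R = 162 + 0.09 × (120 − 162) = 162 + 0.09 × -42 = 158.22 → 158
G = 13 + 0.09 × (224 − 13) = 13 + 0.09 × 211 = 31.99 → 32
B = 209 + 0.09 × (180 − 209) = 209 + 0.09 × -29 = 206.39 → 206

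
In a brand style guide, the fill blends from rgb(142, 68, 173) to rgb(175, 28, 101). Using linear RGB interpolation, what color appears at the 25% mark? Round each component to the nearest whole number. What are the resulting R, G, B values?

25% corresponds to t = 0.25.
R = 142 + 0.25 × (175 − 142) = 142 + 0.25 × 33 = 150.25 → 150
G = 68 + 0.25 × (28 − 68) = 68 + 0.25 × -40 = 58 → 58
B = 173 + 0.25 × (101 − 173) = 173 + 0.25 × -72 = 155 → 155

(150, 58, 155)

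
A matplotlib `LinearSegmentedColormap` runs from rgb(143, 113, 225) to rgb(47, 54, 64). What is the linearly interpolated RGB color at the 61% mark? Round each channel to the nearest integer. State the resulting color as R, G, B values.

(84, 77, 127)

61% corresponds to t = 0.61.
R = 143 + 0.61 × (47 − 143) = 143 + 0.61 × -96 = 84.44 → 84
G = 113 + 0.61 × (54 − 113) = 113 + 0.61 × -59 = 77.01 → 77
B = 225 + 0.61 × (64 − 225) = 225 + 0.61 × -161 = 126.79 → 127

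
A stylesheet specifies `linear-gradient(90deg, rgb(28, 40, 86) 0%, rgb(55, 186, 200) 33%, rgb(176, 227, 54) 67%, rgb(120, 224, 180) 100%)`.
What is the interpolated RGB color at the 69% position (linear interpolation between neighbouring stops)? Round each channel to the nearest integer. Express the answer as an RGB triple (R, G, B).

(173, 227, 62)

69% lies between the 67% and 100% stops, so the local fraction is t = (69 − 67)/(100 − 67) = 2/33 ≈ 0.0606.
R = 176 + 0.0606 × (120 − 176) = 172.606 → 173
G = 227 + 0.0606 × (224 − 227) = 226.818 → 227
B = 54 + 0.0606 × (180 − 54) = 61.636 → 62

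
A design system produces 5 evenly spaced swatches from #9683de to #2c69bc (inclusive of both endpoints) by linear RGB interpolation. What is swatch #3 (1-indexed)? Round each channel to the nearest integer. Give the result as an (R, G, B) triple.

With 5 swatches and endpoints inclusive, swatch 3 sits at t = (3 − 1)/(5 − 1) = 2/4 ≈ 0.5.
#9683de → (150, 131, 222); #2c69bc → (44, 105, 188).
R = 150 + 0.5 × (44 − 150) = 97 → 97
G = 131 + 0.5 × (105 − 131) = 118 → 118
B = 222 + 0.5 × (188 − 222) = 205 → 205

(97, 118, 205)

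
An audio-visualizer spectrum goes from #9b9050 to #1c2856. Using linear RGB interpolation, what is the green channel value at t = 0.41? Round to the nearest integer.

101

G₁ = 144 (from #9b9050), G₂ = 40 (from #1c2856).
G = 144 + 0.41 × (40 − 144) = 101.36 → 101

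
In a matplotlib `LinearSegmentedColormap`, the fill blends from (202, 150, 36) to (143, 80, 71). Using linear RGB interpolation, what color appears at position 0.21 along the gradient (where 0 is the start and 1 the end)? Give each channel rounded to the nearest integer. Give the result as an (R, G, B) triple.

(190, 135, 43)

R = 202 + 0.21 × (143 − 202) = 202 + 0.21 × -59 = 189.61 → 190
G = 150 + 0.21 × (80 − 150) = 150 + 0.21 × -70 = 135.3 → 135
B = 36 + 0.21 × (71 − 36) = 36 + 0.21 × 35 = 43.35 → 43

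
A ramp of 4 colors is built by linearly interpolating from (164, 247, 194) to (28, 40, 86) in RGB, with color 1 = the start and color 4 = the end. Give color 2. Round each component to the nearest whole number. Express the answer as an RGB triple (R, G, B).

With 4 swatches and endpoints inclusive, swatch 2 sits at t = (2 − 1)/(4 − 1) = 1/3 ≈ 0.3333.
R = 164 + 0.3333 × (28 − 164) = 118.671 → 119
G = 247 + 0.3333 × (40 − 247) = 178.007 → 178
B = 194 + 0.3333 × (86 − 194) = 158.004 → 158

(119, 178, 158)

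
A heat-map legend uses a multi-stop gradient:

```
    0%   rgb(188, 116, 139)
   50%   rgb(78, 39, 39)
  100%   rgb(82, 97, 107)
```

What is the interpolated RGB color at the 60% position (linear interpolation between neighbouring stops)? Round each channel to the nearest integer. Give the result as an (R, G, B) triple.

60% lies between the 50% and 100% stops, so the local fraction is t = (60 − 50)/(100 − 50) = 10/50 ≈ 0.2.
R = 78 + 0.2 × (82 − 78) = 78.8 → 79
G = 39 + 0.2 × (97 − 39) = 50.6 → 51
B = 39 + 0.2 × (107 − 39) = 52.6 → 53

(79, 51, 53)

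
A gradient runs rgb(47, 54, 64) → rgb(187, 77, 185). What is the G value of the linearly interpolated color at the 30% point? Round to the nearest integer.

61

G = 54 + 0.3 × (77 − 54) = 60.9 → 61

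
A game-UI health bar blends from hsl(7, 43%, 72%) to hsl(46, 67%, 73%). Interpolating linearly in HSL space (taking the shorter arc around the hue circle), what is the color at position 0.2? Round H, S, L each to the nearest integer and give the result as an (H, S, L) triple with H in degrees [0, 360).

Hue arc: Δh = 46 − 7 = 39° (|Δh| ≤ 180, already the shorter path).
H = 7 + 0.2 × (39) = 14.8 → 15°
S = 43 + 0.2 × (67 − 43) = 47.8 → 48%
L = 72 + 0.2 × (73 − 72) = 72.2 → 72%

(15, 48, 72)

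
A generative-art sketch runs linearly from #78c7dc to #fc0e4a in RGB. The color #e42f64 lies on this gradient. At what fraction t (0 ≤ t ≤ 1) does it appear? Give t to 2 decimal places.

0.82

Invert the lerp on the G channel (largest span, 185): t = (47 − 199) / (14 − 199) = -152/-185 = 0.82162.
Check on R: (228 − 120)/(252 − 120) = 0.8182 ✓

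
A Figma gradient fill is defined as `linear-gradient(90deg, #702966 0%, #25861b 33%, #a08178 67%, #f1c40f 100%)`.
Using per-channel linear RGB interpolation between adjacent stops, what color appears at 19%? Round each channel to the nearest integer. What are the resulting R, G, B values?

19% lies between the 0% and 33% stops, so the local fraction is t = (19 − 0)/(33 − 0) = 19/33 ≈ 0.5758.
#702966 → (112, 41, 102); #25861b → (37, 134, 27).
R = 112 + 0.5758 × (37 − 112) = 68.815 → 69
G = 41 + 0.5758 × (134 − 41) = 94.549 → 95
B = 102 + 0.5758 × (27 − 102) = 58.815 → 59

(69, 95, 59)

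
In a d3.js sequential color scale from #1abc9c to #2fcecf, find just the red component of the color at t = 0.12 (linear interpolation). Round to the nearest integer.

R₁ = 26 (from #1abc9c), R₂ = 47 (from #2fcecf).
R = 26 + 0.12 × (47 − 26) = 28.52 → 29

29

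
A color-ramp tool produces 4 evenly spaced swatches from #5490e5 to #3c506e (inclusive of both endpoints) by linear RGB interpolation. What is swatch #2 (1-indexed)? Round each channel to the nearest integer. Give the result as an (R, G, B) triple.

With 4 swatches and endpoints inclusive, swatch 2 sits at t = (2 − 1)/(4 − 1) = 1/3 ≈ 0.3333.
#5490e5 → (84, 144, 229); #3c506e → (60, 80, 110).
R = 84 + 0.3333 × (60 − 84) = 76.001 → 76
G = 144 + 0.3333 × (80 − 144) = 122.669 → 123
B = 229 + 0.3333 × (110 − 229) = 189.337 → 189

(76, 123, 189)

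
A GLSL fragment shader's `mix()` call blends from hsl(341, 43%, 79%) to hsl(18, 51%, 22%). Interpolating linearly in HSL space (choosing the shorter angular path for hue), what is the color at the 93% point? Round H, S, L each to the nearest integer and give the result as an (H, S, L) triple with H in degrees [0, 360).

Hue: 18 − 341 = -323°, but |-323| > 180 so the shorter arc goes the other way: Δh = -323 + 360 = 37°.
H = 341 + 0.93 × (37) = 375.41 → 375 → 375 mod 360 = 15°
S = 43 + 0.93 × (51 − 43) = 50.44 → 50%
L = 79 + 0.93 × (22 − 79) = 25.99 → 26%

(15, 50, 26)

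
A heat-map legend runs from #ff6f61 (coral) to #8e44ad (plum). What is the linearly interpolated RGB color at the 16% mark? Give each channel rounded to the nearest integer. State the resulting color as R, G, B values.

(237, 104, 109)

#ff6f61 → (255, 111, 97); #8e44ad → (142, 68, 173).
16% corresponds to t = 0.16.
R = 255 + 0.16 × (142 − 255) = 255 + 0.16 × -113 = 236.92 → 237
G = 111 + 0.16 × (68 − 111) = 111 + 0.16 × -43 = 104.12 → 104
B = 97 + 0.16 × (173 − 97) = 97 + 0.16 × 76 = 109.16 → 109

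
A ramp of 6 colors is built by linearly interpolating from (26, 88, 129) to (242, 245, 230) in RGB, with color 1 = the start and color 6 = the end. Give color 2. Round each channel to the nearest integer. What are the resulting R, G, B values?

(69, 119, 149)

With 6 swatches and endpoints inclusive, swatch 2 sits at t = (2 − 1)/(6 − 1) = 1/5 ≈ 0.2.
R = 26 + 0.2 × (242 − 26) = 69.2 → 69
G = 88 + 0.2 × (245 − 88) = 119.4 → 119
B = 129 + 0.2 × (230 − 129) = 149.2 → 149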